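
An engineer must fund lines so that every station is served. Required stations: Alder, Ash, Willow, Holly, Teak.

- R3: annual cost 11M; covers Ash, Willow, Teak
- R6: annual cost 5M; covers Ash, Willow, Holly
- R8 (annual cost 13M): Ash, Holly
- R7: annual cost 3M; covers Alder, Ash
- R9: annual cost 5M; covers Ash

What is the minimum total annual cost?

19

Choose R3, R6, and R7: together they cover Alder, Ash, Willow, Holly, Teak — every station.
Total annual cost: 11 + 5 + 3 = 19.
No cover costs less than 19.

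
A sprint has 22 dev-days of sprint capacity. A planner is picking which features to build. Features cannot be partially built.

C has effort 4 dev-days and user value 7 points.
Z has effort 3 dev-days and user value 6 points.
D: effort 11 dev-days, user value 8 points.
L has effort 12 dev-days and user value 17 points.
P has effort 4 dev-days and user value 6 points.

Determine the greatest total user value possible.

30

Take C, Z, and L: effort 4 + 3 + 12 = 19 ≤ 22, user value 7 + 6 + 17 = 30.
No feasible combination exceeds this.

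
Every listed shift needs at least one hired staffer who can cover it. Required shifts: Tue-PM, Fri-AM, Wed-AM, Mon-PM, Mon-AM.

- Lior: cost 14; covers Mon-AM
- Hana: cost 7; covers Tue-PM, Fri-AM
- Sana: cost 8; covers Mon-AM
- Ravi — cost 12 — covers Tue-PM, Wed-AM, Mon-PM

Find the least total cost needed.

Choose Hana, Sana, and Ravi: together they cover Tue-PM, Fri-AM, Wed-AM, Mon-PM, Mon-AM — every shift.
Total cost: 7 + 8 + 12 = 27.
No cover costs less than 27.

27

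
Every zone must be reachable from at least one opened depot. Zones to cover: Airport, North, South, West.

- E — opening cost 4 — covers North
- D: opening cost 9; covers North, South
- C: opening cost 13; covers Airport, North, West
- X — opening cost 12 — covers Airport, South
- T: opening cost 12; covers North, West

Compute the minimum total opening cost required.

The greedy cost-per-new-zone heuristic would pick E, X, and T for 28, but a cheaper cover exists.
Choose D and C: together they cover Airport, North, South, West — every zone.
Total opening cost: 9 + 13 = 22.
No cover costs less than 22.

22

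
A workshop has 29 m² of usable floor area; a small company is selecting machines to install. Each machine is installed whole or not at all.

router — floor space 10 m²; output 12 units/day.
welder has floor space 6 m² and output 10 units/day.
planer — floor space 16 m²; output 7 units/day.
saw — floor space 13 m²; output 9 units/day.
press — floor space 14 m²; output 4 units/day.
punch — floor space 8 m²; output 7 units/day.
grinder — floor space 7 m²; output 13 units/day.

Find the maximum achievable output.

35

Allowing fractional choices, the relaxed optimum would be about 40.2, but machines are indivisible.
router + punch + grinder: floor space 10 + 8 + 7 = 25 ≤ 29, output 12 + 7 + 13 = 32.
router + welder + grinder: floor space 10 + 6 + 7 = 23 ≤ 29, output 12 + 10 + 13 = 35.
welder + saw + grinder: floor space 6 + 13 + 7 = 26 ≤ 29, output 10 + 9 + 13 = 32.
Best is router, welder, and grinder with total output 35.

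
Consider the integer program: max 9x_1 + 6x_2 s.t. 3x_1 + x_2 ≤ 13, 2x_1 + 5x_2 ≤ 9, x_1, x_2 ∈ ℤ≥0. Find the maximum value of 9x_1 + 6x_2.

(x_1,x_2)=(4,0) is feasible, giving 36.
(x_1,x_2)=(3,0) is feasible, giving 27.
The best lattice point is (4,0), giving 36.

36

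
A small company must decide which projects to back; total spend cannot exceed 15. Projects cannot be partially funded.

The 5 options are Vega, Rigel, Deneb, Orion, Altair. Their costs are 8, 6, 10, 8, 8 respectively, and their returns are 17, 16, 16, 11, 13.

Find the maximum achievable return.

33

Vega + Rigel: cost 8 + 6 = 14 ≤ 15, return 17 + 16 = 33.
Rigel + Orion: cost 6 + 8 = 14 ≤ 15, return 16 + 11 = 27.
Rigel + Altair: cost 6 + 8 = 14 ≤ 15, return 16 + 13 = 29.
Best is Vega and Rigel with total return 33.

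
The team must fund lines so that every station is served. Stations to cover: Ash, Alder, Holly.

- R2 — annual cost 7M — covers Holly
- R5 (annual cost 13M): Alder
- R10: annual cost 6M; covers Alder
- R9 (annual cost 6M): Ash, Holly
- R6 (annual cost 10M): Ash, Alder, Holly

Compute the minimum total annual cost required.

10

The greedy cost-per-new-station heuristic would pick R9 and R10 for 12, but a cheaper cover exists.
R6 alone covers Ash, Alder, Holly — every station.
Total annual cost: 10.
No cover costs less than 10.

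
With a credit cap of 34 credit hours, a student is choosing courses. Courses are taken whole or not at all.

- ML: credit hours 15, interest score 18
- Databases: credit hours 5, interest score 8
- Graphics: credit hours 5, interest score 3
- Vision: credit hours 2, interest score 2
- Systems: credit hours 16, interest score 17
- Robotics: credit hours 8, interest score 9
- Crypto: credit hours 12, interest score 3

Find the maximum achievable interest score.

ML + Databases + Vision + Robotics: credit hours 15 + 5 + 2 + 8 = 30 ≤ 34, interest score 18 + 8 + 2 + 9 = 37.
ML + Databases + Graphics + Robotics: credit hours 15 + 5 + 5 + 8 = 33 ≤ 34, interest score 18 + 8 + 3 + 9 = 38.
ML + Vision + Systems: credit hours 15 + 2 + 16 = 33 ≤ 34, interest score 18 + 2 + 17 = 37.
Best is ML, Databases, Graphics, and Robotics with total interest score 38.

38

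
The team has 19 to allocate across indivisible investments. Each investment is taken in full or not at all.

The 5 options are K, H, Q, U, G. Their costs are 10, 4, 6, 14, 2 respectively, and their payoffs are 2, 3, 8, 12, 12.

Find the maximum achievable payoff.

24

Allowing fractional choices, the relaxed optimum would be about 29.4, but investments are indivisible.
H + Q + G: cost 4 + 6 + 2 = 12 ≤ 19, payoff 3 + 8 + 12 = 23.
U + G: cost 14 + 2 = 16 ≤ 19, payoff 12 + 12 = 24.
Best is U and G with total payoff 24.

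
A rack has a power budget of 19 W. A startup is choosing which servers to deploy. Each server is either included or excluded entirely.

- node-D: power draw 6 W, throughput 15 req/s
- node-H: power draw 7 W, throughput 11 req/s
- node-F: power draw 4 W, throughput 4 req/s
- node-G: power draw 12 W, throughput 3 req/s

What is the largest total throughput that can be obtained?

30

Treat it as a binary knapsack problem.
Allowing fractional choices, the relaxed optimum would be about 30.5, but servers are indivisible.
node-D + node-H: power draw 6 + 7 = 13 ≤ 19, throughput 15 + 11 = 26.
node-D + node-H + node-F: power draw 6 + 7 + 4 = 17 ≤ 19, throughput 15 + 11 + 4 = 30.
Best is node-D, node-H, and node-F with total throughput 30.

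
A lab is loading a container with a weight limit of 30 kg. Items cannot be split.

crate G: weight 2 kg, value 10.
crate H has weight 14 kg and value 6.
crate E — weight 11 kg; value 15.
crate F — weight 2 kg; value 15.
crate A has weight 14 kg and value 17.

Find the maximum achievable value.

57

This is a 0-1 knapsack instance.
crate G + crate E + crate F + crate A: weight 2 + 11 + 2 + 14 = 29 ≤ 30, value 10 + 15 + 15 + 17 = 57.
crate E + crate F + crate A: weight 11 + 2 + 14 = 27 ≤ 30, value 15 + 15 + 17 = 47.
Best is crate G, crate E, crate F, and crate A with total value 57.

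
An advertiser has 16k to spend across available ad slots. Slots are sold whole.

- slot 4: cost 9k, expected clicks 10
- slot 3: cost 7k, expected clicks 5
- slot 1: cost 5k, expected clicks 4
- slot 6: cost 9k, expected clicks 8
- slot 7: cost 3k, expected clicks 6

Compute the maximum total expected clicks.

16

Treat it as a binary knapsack problem.
Take slot 4 and slot 7: cost 9 + 3 = 12 ≤ 16, expected clicks 10 + 6 = 16.
No other feasible combination does better.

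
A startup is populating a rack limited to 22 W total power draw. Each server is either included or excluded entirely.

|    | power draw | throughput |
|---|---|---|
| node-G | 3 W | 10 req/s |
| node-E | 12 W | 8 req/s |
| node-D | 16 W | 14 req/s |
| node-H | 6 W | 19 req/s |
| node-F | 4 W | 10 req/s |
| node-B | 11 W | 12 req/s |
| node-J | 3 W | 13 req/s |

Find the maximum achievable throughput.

Allowing fractional choices, the relaxed optimum would be about 58.5, but servers are indivisible.
node-G + node-H + node-F + node-J: power draw 3 + 6 + 4 + 3 = 16 ≤ 22, throughput 10 + 19 + 10 + 13 = 52.
node-H + node-B + node-J: power draw 6 + 11 + 3 = 20 ≤ 22, throughput 19 + 12 + 13 = 44.
node-G + node-F + node-B + node-J: power draw 3 + 4 + 11 + 3 = 21 ≤ 22, throughput 10 + 10 + 12 + 13 = 45.
Best is node-G, node-H, node-F, and node-J with total throughput 52.

52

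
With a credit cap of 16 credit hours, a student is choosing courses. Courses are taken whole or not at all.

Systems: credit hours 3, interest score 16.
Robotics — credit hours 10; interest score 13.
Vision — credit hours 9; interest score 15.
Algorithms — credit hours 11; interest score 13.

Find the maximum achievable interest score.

31

Allowing fractional choices, the relaxed optimum would be about 36.2, but courses are indivisible.
Systems + Algorithms: credit hours 3 + 11 = 14 ≤ 16, interest score 16 + 13 = 29.
Systems + Robotics: credit hours 3 + 10 = 13 ≤ 16, interest score 16 + 13 = 29.
Systems + Vision: credit hours 3 + 9 = 12 ≤ 16, interest score 16 + 15 = 31.
Best is Systems and Vision with total interest score 31.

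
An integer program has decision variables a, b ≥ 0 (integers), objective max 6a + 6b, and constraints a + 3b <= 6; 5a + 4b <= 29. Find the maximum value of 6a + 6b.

30

(a,b)=(5,0) is feasible, giving 30.
(a,b)=(4,0) is feasible, giving 24.
No feasible integer point exceeds 30.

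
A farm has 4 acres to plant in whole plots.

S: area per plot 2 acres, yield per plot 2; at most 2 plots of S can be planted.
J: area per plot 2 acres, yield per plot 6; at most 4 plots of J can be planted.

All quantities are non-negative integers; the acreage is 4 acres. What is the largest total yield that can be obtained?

12

1×S and 1×J: area 4 ≤ 4, yield 1·2 + 1·6 = 8.
2×J: area 4 ≤ 4, yield 2·6 = 12.
Best is 12.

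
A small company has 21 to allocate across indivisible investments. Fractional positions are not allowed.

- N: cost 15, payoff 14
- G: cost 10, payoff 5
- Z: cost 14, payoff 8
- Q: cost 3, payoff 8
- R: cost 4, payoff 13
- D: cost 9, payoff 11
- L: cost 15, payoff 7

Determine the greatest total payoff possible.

32

Take Q, R, and D: cost 3 + 4 + 9 = 16 ≤ 21, payoff 8 + 13 + 11 = 32.
No other feasible combination does better.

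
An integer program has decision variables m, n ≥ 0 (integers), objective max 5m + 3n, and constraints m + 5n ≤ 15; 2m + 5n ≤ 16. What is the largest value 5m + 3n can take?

(m,n)=(8,0): 1·8+5·0=8≤15, 2·8+5·0=16≤16, objective 40.
(m,n)=(7,0): 1·7+5·0=7≤15, 2·7+5·0=14≤16, objective 35.
Maximum is 40 at (m,n)=(8,0).

40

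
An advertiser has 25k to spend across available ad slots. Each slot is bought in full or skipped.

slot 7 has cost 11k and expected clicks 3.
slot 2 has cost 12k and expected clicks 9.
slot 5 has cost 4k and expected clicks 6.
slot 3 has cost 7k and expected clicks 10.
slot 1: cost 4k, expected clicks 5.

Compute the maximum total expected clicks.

25

This is a 0-1 knapsack instance.
Allowing fractional choices, the relaxed optimum would be about 28.5, but ad slots are indivisible.
slot 2 + slot 3 + slot 1: cost 12 + 7 + 4 = 23 ≤ 25, expected clicks 9 + 10 + 5 = 24.
slot 2 + slot 5 + slot 3: cost 12 + 4 + 7 = 23 ≤ 25, expected clicks 9 + 6 + 10 = 25.
Best is slot 2, slot 5, and slot 3 with total expected clicks 25.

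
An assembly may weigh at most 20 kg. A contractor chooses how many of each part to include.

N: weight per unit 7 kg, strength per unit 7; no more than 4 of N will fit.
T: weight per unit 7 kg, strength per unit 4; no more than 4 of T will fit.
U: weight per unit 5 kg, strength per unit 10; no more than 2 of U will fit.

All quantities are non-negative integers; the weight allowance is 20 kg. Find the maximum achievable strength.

1×T and 2×U: weight 17 ≤ 20, strength 1·4 + 2·10 = 24.
1×N and 2×U: weight 17 ≤ 20, strength 1·7 + 2·10 = 27.
Best is 27.

27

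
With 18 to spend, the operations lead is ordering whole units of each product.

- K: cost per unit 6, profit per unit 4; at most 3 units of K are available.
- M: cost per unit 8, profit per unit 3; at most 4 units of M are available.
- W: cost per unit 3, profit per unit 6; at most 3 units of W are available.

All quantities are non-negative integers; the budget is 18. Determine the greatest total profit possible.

This is a bounded integer knapsack.
W has the best ratio (6/3); taking only W gives at most 3×6 = 18 (stopped by the supply cap of 3).
Mixing does better — 1×K and 3×W: cost 15 ≤ 18, profit 1·4 + 3·6 = 22.

22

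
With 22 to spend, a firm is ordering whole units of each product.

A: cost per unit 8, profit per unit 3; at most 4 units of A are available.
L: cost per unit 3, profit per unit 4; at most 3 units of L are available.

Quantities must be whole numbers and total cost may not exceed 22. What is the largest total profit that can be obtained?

15

Take 1×A and 3×L: cost 17 ≤ 22, profit 1·3 + 3·4 = 15.
L has the best ratio (4/3) and is taken to its limit of 3; remaining capacity is filled optimally with the others.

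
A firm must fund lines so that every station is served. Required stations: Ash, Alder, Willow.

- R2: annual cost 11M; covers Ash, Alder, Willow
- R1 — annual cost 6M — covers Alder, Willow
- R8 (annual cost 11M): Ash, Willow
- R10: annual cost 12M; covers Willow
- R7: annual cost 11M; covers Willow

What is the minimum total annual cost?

The greedy cost-per-new-station heuristic would pick R1 and R2 for 17, but a cheaper cover exists.
R2 alone covers Ash, Alder, Willow — every station.
Total annual cost: 11.
No cover costs less than 11.

11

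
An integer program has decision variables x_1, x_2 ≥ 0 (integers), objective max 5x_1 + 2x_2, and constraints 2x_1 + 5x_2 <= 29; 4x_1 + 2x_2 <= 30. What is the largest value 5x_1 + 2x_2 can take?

37

(x_1,x_2)=(7,1) is feasible, giving 37.
(x_1,x_2)=(7,0) is feasible, giving 35.
The best lattice point is (7,1), giving 37.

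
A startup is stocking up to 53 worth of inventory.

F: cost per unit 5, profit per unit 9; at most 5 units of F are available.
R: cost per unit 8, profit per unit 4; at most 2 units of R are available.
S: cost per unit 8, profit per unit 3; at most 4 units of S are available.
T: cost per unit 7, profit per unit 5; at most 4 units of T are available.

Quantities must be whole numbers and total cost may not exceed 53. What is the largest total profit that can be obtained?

F has the best ratio (9/5); taking only F gives at most 5×9 = 45 (stopped by the supply cap of 5).
Mixing does better — 5×F and 4×T: cost 53 ≤ 53, profit 5·9 + 4·5 = 65.

65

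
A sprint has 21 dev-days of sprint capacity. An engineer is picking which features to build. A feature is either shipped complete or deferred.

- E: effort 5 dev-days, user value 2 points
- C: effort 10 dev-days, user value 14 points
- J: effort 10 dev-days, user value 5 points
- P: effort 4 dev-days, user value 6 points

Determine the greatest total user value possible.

Allowing fractional choices, the relaxed optimum would be about 23.5, but features are indivisible.
C + J: effort 10 + 10 = 20 ≤ 21, user value 14 + 5 = 19.
C + P: effort 10 + 4 = 14 ≤ 21, user value 14 + 6 = 20.
E + C + P: effort 5 + 10 + 4 = 19 ≤ 21, user value 2 + 14 + 6 = 22.
Best is E, C, and P with total user value 22.

22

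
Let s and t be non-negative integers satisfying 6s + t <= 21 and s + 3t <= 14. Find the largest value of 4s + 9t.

(s,t)=(2,4): 6·2+1·4=16≤21, 1·2+3·4=14≤14, objective 44.
(s,t)=(1,4): 6·1+1·4=10≤21, 1·1+3·4=13≤14, objective 40.
(s,t)=(3,3): 6·3+1·3=21≤21, 1·3+3·3=12≤14, objective 39.
The best lattice point is (2,4), giving 44.

44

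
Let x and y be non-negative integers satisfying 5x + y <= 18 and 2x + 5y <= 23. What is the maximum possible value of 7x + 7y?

42

(x,y)=(3,3): 5·3+1·3=18≤18, 2·3+5·3=21≤23, objective 42.
(x,y)=(1,4): 5·1+1·4=9≤18, 2·1+5·4=22≤23, objective 35.
(x,y)=(2,3): 5·2+1·3=13≤18, 2·2+5·3=19≤23, objective 35.
The best lattice point is (3,3), giving 42.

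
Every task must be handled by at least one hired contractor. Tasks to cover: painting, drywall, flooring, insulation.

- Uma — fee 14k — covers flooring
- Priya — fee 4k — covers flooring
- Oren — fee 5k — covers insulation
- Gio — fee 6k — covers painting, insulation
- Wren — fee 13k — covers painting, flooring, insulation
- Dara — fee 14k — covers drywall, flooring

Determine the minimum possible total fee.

This is a weighted set-cover instance.
The greedy cost-per-new-task heuristic would pick Gio, Priya, and Dara for 24, but a cheaper cover exists.
Choose Gio and Dara: together they cover painting, drywall, flooring, insulation — every task.
Total fee: 6 + 14 = 20.
No cover costs less than 20.

20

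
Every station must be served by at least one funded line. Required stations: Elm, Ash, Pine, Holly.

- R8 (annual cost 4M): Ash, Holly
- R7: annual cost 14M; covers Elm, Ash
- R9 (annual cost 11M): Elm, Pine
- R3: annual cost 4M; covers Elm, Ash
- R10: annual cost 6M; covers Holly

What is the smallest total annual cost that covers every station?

15

The greedy cost-per-new-station heuristic would pick R8, R3, and R9 for 19, but a cheaper cover exists.
Choose R8 and R9: together they cover Elm, Ash, Pine, Holly — every station.
Total annual cost: 4 + 11 = 15.
No cover costs less than 15.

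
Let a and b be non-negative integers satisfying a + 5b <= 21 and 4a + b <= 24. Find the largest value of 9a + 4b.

57

(a,b)=(5,3): 1·5+5·3=20≤21, 4·5+1·3=23≤24, objective 57.
(a,b)=(5,2): 1·5+5·2=15≤21, 4·5+1·2=22≤24, objective 53.
(a,b)=(4,3): 1·4+5·3=19≤21, 4·4+1·3=19≤24, objective 48.
(a,b)=(4,2): 1·4+5·2=14≤21, 4·4+1·2=18≤24, objective 44.
The best lattice point is (5,3), giving 57.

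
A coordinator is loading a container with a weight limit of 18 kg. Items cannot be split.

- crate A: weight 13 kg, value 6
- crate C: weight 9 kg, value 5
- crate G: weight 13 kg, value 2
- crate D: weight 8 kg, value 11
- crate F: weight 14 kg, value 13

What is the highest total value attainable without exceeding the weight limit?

Treat it as a binary knapsack problem.
crate C + crate D: weight 9 + 8 = 17 ≤ 18, value 5 + 11 = 16.
crate F: weight 14 ≤ 18, value 13.
Best is crate C and crate D with total value 16.

16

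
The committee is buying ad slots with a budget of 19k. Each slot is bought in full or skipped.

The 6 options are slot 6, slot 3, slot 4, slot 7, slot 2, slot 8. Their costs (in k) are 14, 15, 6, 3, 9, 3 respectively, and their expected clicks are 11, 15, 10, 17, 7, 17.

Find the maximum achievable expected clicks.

44

This is an integer program with binary decision variables.
slot 7 + slot 2 + slot 8: cost 3 + 9 + 3 = 15 ≤ 19, expected clicks 17 + 7 + 17 = 41.
slot 7 + slot 8: cost 3 + 3 = 6 ≤ 19, expected clicks 17 + 17 = 34.
slot 4 + slot 7 + slot 8: cost 6 + 3 + 3 = 12 ≤ 19, expected clicks 10 + 17 + 17 = 44.
Best is slot 4, slot 7, and slot 8 with total expected clicks 44.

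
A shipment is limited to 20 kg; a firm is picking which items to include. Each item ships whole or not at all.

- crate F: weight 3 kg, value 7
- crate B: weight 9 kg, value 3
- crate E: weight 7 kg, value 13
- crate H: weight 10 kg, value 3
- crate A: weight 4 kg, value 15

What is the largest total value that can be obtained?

35

Allowing fractional choices, the relaxed optimum would be about 37.0, but items are indivisible.
crate F + crate E + crate A: weight 3 + 7 + 4 = 14 ≤ 20, value 7 + 13 + 15 = 35.
crate B + crate E + crate A: weight 9 + 7 + 4 = 20 ≤ 20, value 3 + 13 + 15 = 31.
crate E + crate A: weight 7 + 4 = 11 ≤ 20, value 13 + 15 = 28.
Best is crate F, crate E, and crate A with total value 35.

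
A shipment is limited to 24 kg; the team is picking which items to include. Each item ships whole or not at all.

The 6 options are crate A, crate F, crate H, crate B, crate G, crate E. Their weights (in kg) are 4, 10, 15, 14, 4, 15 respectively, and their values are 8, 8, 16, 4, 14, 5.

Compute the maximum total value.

This is a 0-1 knapsack instance.
crate A + crate H + crate G: weight 4 + 15 + 4 = 23 ≤ 24, value 8 + 16 + 14 = 38.
crate A + crate F + crate G: weight 4 + 10 + 4 = 18 ≤ 24, value 8 + 8 + 14 = 30.
crate H + crate G: weight 15 + 4 = 19 ≤ 24, value 16 + 14 = 30.
Best is crate A, crate H, and crate G with total value 38.

38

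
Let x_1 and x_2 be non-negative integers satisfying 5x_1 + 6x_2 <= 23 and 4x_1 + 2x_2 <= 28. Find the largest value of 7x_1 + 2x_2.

28

(x_1,x_2)=(4,0) is feasible, giving 28.
(x_1,x_2)=(3,1) is feasible, giving 23.
(x_1,x_2)=(3,0) is feasible, giving 21.
The best lattice point is (4,0), giving 28.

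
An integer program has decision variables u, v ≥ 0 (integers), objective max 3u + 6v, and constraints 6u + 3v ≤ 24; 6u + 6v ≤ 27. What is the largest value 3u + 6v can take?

The continuous relaxation peaks at (0, 4.5) with value 27.00; rounding to a feasible lattice point costs some objective.
(u,v)=(0,4): 6·0+3·4=12≤24, 6·0+6·4=24≤27, objective 24.
(u,v)=(1,3): 6·1+3·3=15≤24, 6·1+6·3=24≤27, objective 21.
Maximum is 24 at (u,v)=(0,4).

24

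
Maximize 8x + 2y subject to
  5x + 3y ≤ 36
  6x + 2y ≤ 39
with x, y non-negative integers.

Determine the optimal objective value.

50

(x,y)=(6,1): 5·6+3·1=33≤36, 6·6+2·1=38≤39, objective 50.
(x,y)=(6,0): 5·6+3·0=30≤36, 6·6+2·0=36≤39, objective 48.
(x,y)=(5,2): 5·5+3·2=31≤36, 6·5+2·2=34≤39, objective 44.
Maximum is 50 at (x,y)=(6,1).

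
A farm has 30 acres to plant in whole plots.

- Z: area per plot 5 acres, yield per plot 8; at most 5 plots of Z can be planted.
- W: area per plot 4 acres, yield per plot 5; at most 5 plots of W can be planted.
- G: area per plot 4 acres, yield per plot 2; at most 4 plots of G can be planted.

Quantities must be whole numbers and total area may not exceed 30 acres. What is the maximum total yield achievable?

45

Z has the best ratio (8/5); taking only Z gives at most 5×8 = 40 (stopped by the supply cap of 5).
Mixing does better — 5×Z and 1×W: area 29 ≤ 30, yield 5·8 + 1·5 = 45.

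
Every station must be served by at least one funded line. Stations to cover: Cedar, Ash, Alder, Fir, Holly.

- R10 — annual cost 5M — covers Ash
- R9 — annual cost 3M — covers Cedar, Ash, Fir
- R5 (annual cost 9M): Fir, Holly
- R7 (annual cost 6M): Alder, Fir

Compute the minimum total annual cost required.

This is a weighted set-cover instance.
Choose R9, R5, and R7: together they cover Cedar, Ash, Alder, Fir, Holly — every station.
Total annual cost: 3 + 9 + 6 = 18.

18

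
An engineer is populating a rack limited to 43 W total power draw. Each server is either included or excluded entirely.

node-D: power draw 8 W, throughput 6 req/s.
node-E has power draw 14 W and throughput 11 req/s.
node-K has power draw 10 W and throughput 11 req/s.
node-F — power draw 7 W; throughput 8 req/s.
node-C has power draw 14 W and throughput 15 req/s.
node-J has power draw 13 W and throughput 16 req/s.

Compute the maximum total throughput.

45

Allowing fractional choices, the relaxed optimum would be about 48.9, but servers are indivisible.
node-D + node-F + node-C + node-J: power draw 8 + 7 + 14 + 13 = 42 ≤ 43, throughput 6 + 8 + 15 + 16 = 45.
node-K + node-C + node-J: power draw 10 + 14 + 13 = 37 ≤ 43, throughput 11 + 15 + 16 = 42.
Best is node-D, node-F, node-C, and node-J with total throughput 45.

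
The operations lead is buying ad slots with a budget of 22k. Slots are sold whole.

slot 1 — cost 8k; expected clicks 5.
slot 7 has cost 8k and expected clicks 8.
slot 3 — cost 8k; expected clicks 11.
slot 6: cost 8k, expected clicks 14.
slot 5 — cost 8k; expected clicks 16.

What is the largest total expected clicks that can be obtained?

slot 3 + slot 6: cost 8 + 8 = 16 ≤ 22, expected clicks 11 + 14 = 25.
slot 3 + slot 5: cost 8 + 8 = 16 ≤ 22, expected clicks 11 + 16 = 27.
slot 6 + slot 5: cost 8 + 8 = 16 ≤ 22, expected clicks 14 + 16 = 30.
Best is slot 6 and slot 5 with total expected clicks 30.

30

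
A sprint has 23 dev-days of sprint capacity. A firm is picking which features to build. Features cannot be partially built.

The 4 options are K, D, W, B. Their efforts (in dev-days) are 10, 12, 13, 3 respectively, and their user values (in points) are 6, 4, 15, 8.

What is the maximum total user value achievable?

Allowing fractional choices, the relaxed optimum would be about 27.2, but features are indivisible.
W + B: effort 13 + 3 = 16 ≤ 23, user value 15 + 8 = 23.
K + W: effort 10 + 13 = 23 ≤ 23, user value 6 + 15 = 21.
W: effort 13 ≤ 23, user value 15.
Best is W and B with total user value 23.

23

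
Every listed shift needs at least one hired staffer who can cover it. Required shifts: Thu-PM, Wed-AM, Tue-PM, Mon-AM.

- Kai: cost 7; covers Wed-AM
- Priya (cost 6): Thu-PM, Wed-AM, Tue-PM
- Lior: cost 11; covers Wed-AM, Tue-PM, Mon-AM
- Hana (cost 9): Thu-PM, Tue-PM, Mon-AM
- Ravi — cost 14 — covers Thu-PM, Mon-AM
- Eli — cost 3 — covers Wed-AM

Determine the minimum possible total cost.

12

The greedy cost-per-new-shift heuristic would pick Priya and Hana for 15, but a cheaper cover exists.
Choose Hana and Eli: together they cover Thu-PM, Wed-AM, Tue-PM, Mon-AM — every shift.
Total cost: 9 + 3 = 12.
No cover costs less than 12.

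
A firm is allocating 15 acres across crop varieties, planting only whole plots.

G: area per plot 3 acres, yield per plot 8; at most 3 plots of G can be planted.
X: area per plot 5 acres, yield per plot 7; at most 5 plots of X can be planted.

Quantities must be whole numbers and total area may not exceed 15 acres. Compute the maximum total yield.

31

G has the best ratio (8/3); taking only G gives at most 3×8 = 24 (stopped by the supply cap of 3).
Mixing does better — 3×G and 1×X: area 14 ≤ 15, yield 3·8 + 1·7 = 31.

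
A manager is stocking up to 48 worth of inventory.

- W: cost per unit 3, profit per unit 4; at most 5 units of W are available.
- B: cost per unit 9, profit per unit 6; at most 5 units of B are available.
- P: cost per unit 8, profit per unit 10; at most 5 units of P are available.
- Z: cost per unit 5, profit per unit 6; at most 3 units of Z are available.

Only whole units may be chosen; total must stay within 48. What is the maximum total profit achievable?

60

W has the best ratio (4/3); taking only W gives at most 5×4 = 20 (stopped by the supply cap of 5).
Mixing does better — 1×W, 5×P, and 1×Z: cost 48 ≤ 48, profit 1·4 + 5·10 + 1·6 = 60.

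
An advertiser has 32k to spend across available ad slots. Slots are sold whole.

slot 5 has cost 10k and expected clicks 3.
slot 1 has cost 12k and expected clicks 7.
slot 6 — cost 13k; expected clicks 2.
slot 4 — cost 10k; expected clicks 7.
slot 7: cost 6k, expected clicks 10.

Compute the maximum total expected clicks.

24

Take slot 1, slot 4, and slot 7: cost 12 + 10 + 6 = 28 ≤ 32, expected clicks 7 + 7 + 10 = 24.
No other feasible combination does better.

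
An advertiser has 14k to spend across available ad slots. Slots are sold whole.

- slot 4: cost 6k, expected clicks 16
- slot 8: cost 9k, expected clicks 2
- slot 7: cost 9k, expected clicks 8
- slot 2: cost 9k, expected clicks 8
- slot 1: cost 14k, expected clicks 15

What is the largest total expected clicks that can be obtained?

Take slot 4: cost 6 ≤ 14, expected clicks 16.
No other feasible combination does better.

16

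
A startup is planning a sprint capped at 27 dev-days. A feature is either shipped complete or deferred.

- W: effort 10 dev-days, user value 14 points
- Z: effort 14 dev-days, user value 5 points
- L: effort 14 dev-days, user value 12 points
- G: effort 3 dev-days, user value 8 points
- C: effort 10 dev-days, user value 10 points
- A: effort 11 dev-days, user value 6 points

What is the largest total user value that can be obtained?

34

Treat it as a binary knapsack problem.
W + G + C: effort 10 + 3 + 10 = 23 ≤ 27, user value 14 + 8 + 10 = 32.
W + L + G: effort 10 + 14 + 3 = 27 ≤ 27, user value 14 + 12 + 8 = 34.
L + G + C: effort 14 + 3 + 10 = 27 ≤ 27, user value 12 + 8 + 10 = 30.
Best is W, L, and G with total user value 34.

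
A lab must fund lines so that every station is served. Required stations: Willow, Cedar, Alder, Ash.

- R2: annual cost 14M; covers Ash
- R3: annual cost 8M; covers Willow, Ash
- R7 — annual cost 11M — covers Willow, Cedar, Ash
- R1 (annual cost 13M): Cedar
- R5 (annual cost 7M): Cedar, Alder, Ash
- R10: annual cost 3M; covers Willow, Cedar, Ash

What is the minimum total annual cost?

10

Choose R5 and R10: together they cover Willow, Cedar, Alder, Ash — every station.
Total annual cost: 7 + 3 = 10.
No cover costs less than 10.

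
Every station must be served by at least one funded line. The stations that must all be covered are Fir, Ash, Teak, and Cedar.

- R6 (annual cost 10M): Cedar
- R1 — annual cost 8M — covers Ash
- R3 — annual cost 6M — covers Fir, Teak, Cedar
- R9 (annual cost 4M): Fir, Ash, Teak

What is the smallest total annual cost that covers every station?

Choose R3 and R9: together they cover Fir, Ash, Teak, Cedar — every station.
Total annual cost: 6 + 4 = 10.
No cover costs less than 10.

10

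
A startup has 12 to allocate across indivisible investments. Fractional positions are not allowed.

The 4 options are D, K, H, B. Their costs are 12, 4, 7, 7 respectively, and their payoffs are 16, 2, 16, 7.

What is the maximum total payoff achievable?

Allowing fractional choices, the relaxed optimum would be about 22.7, but investments are indivisible.
H: cost 7 ≤ 12, payoff 16.
K + H: cost 4 + 7 = 11 ≤ 12, payoff 2 + 16 = 18.
Best is K and H with total payoff 18.

18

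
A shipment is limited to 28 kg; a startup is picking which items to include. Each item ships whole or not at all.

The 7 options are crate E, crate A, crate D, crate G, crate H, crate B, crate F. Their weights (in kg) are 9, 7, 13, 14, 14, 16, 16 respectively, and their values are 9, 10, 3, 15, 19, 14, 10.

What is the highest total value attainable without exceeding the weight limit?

34

crate A + crate H: weight 7 + 14 = 21 ≤ 28, value 10 + 19 = 29.
crate G + crate H: weight 14 + 14 = 28 ≤ 28, value 15 + 19 = 34.
Best is crate G and crate H with total value 34.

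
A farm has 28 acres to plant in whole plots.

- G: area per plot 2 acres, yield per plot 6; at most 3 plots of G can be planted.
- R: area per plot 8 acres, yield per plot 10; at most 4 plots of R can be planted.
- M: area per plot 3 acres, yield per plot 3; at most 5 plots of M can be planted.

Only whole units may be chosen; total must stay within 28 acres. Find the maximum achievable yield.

G has the best ratio (6/2); taking only G gives at most 3×6 = 18 (stopped by the supply cap of 3).
Mixing does better — 3×G, 2×R, and 2×M: area 28 ≤ 28, yield 3·6 + 2·10 + 2·3 = 44.

44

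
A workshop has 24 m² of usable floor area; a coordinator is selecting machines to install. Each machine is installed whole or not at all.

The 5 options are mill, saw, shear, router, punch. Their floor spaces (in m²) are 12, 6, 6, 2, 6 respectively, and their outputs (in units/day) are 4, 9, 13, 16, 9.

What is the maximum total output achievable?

47

This is a 0-1 knapsack instance.
Take saw, shear, router, and punch: floor space 6 + 6 + 2 + 6 = 20 ≤ 24, output 9 + 13 + 16 + 9 = 47.
No other feasible combination does better.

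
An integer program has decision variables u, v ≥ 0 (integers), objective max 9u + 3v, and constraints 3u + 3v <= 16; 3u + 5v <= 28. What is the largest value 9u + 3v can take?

Relaxing integrality, the LP optimum is 48.00 at (u,v) = (5.33, 0), which is not an integer point.
(u,v)=(5,0): 3·5+3·0=15≤16, 3·5+5·0=15≤28, objective 45.
(u,v)=(4,1): 3·4+3·1=15≤16, 3·4+5·1=17≤28, objective 39.
(u,v)=(4,0): 3·4+3·0=12≤16, 3·4+5·0=12≤28, objective 36.
Maximum is 45 at (u,v)=(5,0).

45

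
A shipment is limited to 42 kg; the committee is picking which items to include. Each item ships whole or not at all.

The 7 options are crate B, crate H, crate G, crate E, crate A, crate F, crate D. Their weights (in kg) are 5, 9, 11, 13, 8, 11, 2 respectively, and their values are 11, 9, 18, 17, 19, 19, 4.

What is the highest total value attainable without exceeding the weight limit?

Allowing fractional choices, the relaxed optimum would be about 77.5, but items are indivisible.
crate B + crate E + crate A + crate F + crate D: weight 5 + 13 + 8 + 11 + 2 = 39 ≤ 42, value 11 + 17 + 19 + 19 + 4 = 70.
crate B + crate G + crate A + crate F + crate D: weight 5 + 11 + 8 + 11 + 2 = 37 ≤ 42, value 11 + 18 + 19 + 19 + 4 = 71.
crate B + crate G + crate E + crate A + crate D: weight 5 + 11 + 13 + 8 + 2 = 39 ≤ 42, value 11 + 18 + 17 + 19 + 4 = 69.
Best is crate B, crate G, crate A, crate F, and crate D with total value 71.

71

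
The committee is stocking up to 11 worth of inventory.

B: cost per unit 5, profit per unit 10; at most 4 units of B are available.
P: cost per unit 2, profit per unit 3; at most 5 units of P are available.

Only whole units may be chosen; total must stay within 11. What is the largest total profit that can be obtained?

This is a bounded integer knapsack.
B has the best ratio (10/5); taking only B gives at most 2×10 = 20 (stopped by the cost limit).
Optimal: 2×B: cost 10 ≤ 11, profit 2·10 = 20.

20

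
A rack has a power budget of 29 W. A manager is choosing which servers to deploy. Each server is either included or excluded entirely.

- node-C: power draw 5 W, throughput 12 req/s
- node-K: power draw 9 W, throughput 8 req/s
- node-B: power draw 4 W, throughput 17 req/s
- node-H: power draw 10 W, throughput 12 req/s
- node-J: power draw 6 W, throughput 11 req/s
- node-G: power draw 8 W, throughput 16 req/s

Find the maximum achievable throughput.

Treat it as a binary knapsack problem.
node-C + node-B + node-J + node-G: power draw 5 + 4 + 6 + 8 = 23 ≤ 29, throughput 12 + 17 + 11 + 16 = 56.
node-B + node-H + node-J + node-G: power draw 4 + 10 + 6 + 8 = 28 ≤ 29, throughput 17 + 12 + 11 + 16 = 56.
node-C + node-B + node-H + node-G: power draw 5 + 4 + 10 + 8 = 27 ≤ 29, throughput 12 + 17 + 12 + 16 = 57.
Best is node-C, node-B, node-H, and node-G with total throughput 57.

57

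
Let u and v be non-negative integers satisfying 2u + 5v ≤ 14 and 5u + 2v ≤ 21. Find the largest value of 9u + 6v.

36

The continuous relaxation peaks at (3.67, 1.33) with value 41.00; rounding to a feasible lattice point costs some objective.
(u,v)=(4,0): 2·4+5·0=8≤14, 5·4+2·0=20≤21, objective 36.
(u,v)=(3,1): 2·3+5·1=11≤14, 5·3+2·1=17≤21, objective 33.
Maximum is 36 at (u,v)=(4,0).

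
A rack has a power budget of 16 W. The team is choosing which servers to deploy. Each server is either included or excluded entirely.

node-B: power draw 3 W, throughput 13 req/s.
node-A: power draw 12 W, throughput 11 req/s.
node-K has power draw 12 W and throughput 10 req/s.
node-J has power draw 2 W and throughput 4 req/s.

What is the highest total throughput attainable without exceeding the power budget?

Allowing fractional choices, the relaxed optimum would be about 27.1, but servers are indivisible.
node-B + node-K: power draw 3 + 12 = 15 ≤ 16, throughput 13 + 10 = 23.
node-B + node-J: power draw 3 + 2 = 5 ≤ 16, throughput 13 + 4 = 17.
node-B + node-A: power draw 3 + 12 = 15 ≤ 16, throughput 13 + 11 = 24.
Best is node-B and node-A with total throughput 24.

24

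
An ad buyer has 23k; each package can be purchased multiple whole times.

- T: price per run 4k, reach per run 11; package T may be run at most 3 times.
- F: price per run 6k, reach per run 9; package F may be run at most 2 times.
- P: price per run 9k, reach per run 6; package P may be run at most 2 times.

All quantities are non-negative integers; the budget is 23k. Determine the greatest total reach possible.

T has the best ratio (11/4); taking only T gives at most 3×11 = 33 (stopped by the supply cap of 3).
Mixing does better — 3×T and 1×F: price 18 ≤ 23, reach 3·11 + 1·9 = 42.

42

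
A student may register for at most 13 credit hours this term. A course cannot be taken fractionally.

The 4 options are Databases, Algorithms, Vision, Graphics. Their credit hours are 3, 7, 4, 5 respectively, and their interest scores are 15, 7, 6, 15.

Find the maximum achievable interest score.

Allowing fractional choices, the relaxed optimum would be about 37.0, but courses are indivisible.
Databases + Graphics: credit hours 3 + 5 = 8 ≤ 13, interest score 15 + 15 = 30.
Databases + Vision + Graphics: credit hours 3 + 4 + 5 = 12 ≤ 13, interest score 15 + 6 + 15 = 36.
Databases + Algorithms: credit hours 3 + 7 = 10 ≤ 13, interest score 15 + 7 = 22.
Best is Databases, Vision, and Graphics with total interest score 36.

36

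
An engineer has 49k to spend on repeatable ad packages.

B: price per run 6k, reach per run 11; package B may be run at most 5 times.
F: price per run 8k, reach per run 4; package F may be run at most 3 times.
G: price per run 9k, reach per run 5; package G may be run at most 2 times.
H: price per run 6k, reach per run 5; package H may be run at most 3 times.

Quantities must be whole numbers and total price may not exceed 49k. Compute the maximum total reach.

70

This is a bounded integer knapsack.
B has the best ratio (11/6); taking only B gives at most 5×11 = 55 (stopped by the supply cap of 5).
Mixing does better — 5×B and 3×H: price 48 ≤ 49, reach 5·11 + 3·5 = 70.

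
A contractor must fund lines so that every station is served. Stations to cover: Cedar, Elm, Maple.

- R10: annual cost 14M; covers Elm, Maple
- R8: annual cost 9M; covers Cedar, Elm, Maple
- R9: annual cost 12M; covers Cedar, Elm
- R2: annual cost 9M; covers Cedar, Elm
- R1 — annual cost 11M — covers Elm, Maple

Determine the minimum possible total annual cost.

R8 alone covers Cedar, Elm, Maple — every station.
Total annual cost: 9.
No cover costs less than 9.

9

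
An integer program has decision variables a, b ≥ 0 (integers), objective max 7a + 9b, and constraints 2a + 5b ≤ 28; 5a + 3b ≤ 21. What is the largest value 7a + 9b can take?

(a,b)=(1,5): 2·1+5·5=27≤28, 5·1+3·5=20≤21, objective 52.
(a,b)=(0,5): 2·0+5·5=25≤28, 5·0+3·5=15≤21, objective 45.
(a,b)=(1,4): 2·1+5·4=22≤28, 5·1+3·4=17≤21, objective 43.
(a,b)=(0,4): 2·0+5·4=20≤28, 5·0+3·4=12≤21, objective 36.
No feasible integer point exceeds 52.

52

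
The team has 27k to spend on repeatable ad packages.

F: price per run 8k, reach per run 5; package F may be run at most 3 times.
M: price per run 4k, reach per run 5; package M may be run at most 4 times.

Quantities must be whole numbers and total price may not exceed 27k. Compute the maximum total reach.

25

Take 1×F and 4×M: price 24 ≤ 27, reach 1·5 + 4·5 = 25.
M has the best ratio (5/4) and is taken to its limit of 4; remaining capacity is filled optimally with the others.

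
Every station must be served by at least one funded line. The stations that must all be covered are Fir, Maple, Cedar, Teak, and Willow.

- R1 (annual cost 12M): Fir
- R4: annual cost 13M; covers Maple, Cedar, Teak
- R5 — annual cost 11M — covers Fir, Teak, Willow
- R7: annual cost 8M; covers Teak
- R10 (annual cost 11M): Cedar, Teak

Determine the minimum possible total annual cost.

24

This is a weighted set-cover instance.
Choose R4 and R5: together they cover Fir, Maple, Cedar, Teak, Willow — every station.
Total annual cost: 13 + 11 = 24.
No cover costs less than 24.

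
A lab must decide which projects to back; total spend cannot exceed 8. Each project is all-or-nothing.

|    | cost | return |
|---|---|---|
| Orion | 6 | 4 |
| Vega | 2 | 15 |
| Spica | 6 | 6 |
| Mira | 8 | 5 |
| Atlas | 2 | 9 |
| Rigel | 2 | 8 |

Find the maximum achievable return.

Take Vega, Atlas, and Rigel: cost 2 + 2 + 2 = 6 ≤ 8, return 15 + 9 + 8 = 32.
No other feasible combination does better.

32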